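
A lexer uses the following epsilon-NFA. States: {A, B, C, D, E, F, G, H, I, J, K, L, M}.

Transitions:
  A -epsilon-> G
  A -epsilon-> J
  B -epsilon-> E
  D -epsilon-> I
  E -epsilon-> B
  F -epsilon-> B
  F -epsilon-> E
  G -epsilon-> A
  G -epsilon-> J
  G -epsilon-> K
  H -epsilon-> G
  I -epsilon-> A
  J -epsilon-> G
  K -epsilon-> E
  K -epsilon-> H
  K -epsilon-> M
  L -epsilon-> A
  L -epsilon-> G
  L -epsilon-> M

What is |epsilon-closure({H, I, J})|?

Start with {H, I, J}.
From H via epsilon: add G.
From I via epsilon: add A.
From G via epsilon: add K.
From K via epsilon: add E, M.
From E via epsilon: add B.
epsilon-closure = {A, B, E, G, H, I, J, K, M}, which has 9 states.

9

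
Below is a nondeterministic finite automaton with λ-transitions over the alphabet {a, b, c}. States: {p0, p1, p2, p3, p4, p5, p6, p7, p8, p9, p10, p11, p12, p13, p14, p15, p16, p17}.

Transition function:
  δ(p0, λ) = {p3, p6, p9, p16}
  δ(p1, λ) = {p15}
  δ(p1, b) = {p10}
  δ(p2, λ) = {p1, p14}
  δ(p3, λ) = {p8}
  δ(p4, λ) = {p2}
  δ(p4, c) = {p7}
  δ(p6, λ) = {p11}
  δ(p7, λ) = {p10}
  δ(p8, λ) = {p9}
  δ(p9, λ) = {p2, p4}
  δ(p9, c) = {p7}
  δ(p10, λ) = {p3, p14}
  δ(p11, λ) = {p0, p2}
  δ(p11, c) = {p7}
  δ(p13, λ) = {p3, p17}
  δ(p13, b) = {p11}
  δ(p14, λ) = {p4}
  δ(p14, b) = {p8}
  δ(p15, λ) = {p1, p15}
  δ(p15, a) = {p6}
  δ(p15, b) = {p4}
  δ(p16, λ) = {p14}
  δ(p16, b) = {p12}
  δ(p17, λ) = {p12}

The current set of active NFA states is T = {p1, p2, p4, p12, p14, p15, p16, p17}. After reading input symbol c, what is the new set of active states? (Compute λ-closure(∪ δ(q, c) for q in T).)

p4 on c → {p7}.
No c-transition from p1, p2, p12, p14, p15, p16, p17.
Union after reading c: {p7}.
Now take the λ-closure:
From p7 via λ: add p10.
From p10 via λ: add p3, p14.
From p3 via λ: add p8.
From p14 via λ: add p4.
From p4 via λ: add p2.
From p8 via λ: add p9.
From p2 via λ: add p1.
From p1 via λ: add p15.
No new states can be added; the closed set is {p1, p2, p3, p4, p7, p8, p9, p10, p14, p15}.

{p1, p2, p3, p4, p7, p8, p9, p10, p14, p15}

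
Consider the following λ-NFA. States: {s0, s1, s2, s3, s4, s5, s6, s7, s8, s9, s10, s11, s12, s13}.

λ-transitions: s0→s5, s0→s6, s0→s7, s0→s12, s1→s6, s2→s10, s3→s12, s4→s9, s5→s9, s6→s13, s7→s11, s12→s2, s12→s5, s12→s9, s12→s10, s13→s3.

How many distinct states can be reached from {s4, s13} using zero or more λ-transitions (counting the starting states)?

8

Start with {s4, s13}.
From s4 via λ: add s9.
From s13 via λ: add s3.
From s3 via λ: add s12.
From s12 via λ: add s2, s5, s10.
λ-closure = {s2, s3, s4, s5, s9, s10, s12, s13}, which has 8 states.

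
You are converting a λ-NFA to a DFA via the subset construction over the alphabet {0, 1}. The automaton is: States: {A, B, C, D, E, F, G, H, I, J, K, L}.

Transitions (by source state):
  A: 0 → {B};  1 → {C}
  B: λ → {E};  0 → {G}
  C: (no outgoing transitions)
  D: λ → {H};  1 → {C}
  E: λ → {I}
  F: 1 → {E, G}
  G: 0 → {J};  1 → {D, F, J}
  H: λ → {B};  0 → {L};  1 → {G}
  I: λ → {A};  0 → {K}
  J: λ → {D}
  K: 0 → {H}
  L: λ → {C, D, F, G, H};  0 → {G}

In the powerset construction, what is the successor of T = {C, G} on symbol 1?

{A, B, D, E, F, H, I, J}

G on 1 → {D, F, J}.
No 1-transition from C.
Union after reading 1: {D, F, J}.
Now take the λ-closure:
From D via λ: add H.
From H via λ: add B.
From B via λ: add E.
From E via λ: add I.
From I via λ: add A.
No new states can be added; the closed set is {A, B, D, E, F, H, I, J}.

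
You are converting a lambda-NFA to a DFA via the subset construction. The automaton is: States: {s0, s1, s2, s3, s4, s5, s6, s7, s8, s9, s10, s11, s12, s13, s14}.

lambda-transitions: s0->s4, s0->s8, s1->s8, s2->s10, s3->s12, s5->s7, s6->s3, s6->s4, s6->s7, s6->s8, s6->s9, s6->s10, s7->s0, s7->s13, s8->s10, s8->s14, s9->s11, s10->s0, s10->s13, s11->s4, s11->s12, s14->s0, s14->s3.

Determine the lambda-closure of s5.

{s0, s3, s4, s5, s7, s8, s10, s12, s13, s14}

Start with {s5}.
From s5 via lambda: add s7.
From s7 via lambda: add s0, s13.
From s0 via lambda: add s4, s8.
From s8 via lambda: add s10, s14.
From s14 via lambda: add s3.
From s3 via lambda: add s12.
No new states can be added; the closed set is {s0, s3, s4, s5, s7, s8, s10, s12, s13, s14}.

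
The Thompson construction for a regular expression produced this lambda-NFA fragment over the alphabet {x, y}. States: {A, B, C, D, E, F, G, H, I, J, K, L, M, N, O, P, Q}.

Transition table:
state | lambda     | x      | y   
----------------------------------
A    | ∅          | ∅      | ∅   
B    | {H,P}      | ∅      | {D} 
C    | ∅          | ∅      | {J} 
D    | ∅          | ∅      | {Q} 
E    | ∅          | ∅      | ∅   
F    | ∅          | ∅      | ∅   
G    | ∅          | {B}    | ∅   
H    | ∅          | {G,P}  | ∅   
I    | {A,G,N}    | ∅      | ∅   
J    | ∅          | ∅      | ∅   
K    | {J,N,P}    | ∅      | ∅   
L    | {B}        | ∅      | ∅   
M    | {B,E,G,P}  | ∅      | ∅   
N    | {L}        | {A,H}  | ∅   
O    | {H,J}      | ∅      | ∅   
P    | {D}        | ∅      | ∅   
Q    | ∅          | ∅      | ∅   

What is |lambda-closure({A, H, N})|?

Start with {A, H, N}.
From N via lambda: add L.
From L via lambda: add B.
From B via lambda: add P.
From P via lambda: add D.
lambda-closure = {A, B, D, H, L, N, P}, which has 7 states.

7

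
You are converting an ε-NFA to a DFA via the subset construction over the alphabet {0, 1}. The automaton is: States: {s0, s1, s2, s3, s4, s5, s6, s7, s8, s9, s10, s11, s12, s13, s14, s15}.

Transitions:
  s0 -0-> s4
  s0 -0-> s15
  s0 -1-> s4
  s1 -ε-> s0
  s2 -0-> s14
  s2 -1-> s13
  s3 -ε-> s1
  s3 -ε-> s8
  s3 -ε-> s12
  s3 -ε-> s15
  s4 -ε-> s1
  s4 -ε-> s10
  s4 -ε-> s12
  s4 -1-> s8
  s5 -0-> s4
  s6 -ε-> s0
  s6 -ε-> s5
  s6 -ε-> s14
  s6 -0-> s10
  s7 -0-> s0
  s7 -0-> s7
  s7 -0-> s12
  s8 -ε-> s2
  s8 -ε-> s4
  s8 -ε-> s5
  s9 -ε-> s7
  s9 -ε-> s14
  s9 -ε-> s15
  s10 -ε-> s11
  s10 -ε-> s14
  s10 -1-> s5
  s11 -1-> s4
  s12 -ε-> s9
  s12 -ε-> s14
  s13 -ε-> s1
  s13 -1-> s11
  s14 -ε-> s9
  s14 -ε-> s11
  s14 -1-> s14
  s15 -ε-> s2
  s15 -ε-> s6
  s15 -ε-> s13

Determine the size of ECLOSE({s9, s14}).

Start with {s9, s14}.
From s9 via ε: add s7, s15.
From s14 via ε: add s11.
From s15 via ε: add s2, s6, s13.
From s6 via ε: add s0, s5.
From s13 via ε: add s1.
ε-closure = {s0, s1, s2, s5, s6, s7, s9, s11, s13, s14, s15}, which has 11 states.

11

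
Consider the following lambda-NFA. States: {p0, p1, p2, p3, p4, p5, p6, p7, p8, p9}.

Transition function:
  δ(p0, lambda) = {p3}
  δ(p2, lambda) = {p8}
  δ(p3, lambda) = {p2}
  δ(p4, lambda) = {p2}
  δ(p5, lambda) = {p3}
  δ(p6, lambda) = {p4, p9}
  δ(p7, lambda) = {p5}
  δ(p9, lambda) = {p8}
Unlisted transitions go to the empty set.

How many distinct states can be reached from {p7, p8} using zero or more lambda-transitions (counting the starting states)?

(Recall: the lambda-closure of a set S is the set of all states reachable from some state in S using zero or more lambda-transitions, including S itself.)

Start with {p7, p8}.
From p7 via lambda: add p5.
From p5 via lambda: add p3.
From p3 via lambda: add p2.
lambda-closure = {p2, p3, p5, p7, p8}, which has 5 states.

5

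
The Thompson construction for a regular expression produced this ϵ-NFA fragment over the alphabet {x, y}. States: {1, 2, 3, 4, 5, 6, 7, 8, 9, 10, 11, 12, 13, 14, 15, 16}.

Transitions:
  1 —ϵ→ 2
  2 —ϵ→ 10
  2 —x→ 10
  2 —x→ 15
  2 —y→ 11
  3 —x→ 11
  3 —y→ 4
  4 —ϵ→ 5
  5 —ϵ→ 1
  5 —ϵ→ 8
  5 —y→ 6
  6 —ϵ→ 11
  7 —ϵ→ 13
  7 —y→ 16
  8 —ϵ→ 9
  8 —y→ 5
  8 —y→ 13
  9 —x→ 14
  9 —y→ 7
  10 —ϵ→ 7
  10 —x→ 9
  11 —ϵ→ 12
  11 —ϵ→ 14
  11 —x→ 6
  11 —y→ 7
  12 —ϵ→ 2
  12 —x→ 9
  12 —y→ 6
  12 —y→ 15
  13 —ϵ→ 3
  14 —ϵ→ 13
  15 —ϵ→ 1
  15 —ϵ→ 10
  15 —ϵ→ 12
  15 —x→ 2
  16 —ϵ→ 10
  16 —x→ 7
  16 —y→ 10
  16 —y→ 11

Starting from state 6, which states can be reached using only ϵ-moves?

{2, 3, 6, 7, 10, 11, 12, 13, 14}

Start with {6}.
From 6 via ϵ: add 11.
From 11 via ϵ: add 12, 14.
From 12 via ϵ: add 2.
From 14 via ϵ: add 13.
From 2 via ϵ: add 10.
From 13 via ϵ: add 3.
From 10 via ϵ: add 7.
No new states can be added; the closed set is {2, 3, 6, 7, 10, 11, 12, 13, 14}.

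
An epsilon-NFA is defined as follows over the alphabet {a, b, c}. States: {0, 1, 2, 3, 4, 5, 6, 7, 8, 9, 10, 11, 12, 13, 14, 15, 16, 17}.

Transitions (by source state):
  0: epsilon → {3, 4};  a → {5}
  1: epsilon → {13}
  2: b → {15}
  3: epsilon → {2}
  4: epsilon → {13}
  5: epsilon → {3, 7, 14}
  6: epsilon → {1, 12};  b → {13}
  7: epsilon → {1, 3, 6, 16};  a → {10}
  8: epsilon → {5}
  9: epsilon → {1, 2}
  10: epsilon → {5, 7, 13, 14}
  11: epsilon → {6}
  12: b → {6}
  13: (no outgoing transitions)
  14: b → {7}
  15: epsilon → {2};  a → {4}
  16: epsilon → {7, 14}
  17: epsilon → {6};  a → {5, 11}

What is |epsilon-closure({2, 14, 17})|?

Start with {2, 14, 17}.
From 17 via epsilon: add 6.
From 6 via epsilon: add 1, 12.
From 1 via epsilon: add 13.
epsilon-closure = {1, 2, 6, 12, 13, 14, 17}, which has 7 states.

7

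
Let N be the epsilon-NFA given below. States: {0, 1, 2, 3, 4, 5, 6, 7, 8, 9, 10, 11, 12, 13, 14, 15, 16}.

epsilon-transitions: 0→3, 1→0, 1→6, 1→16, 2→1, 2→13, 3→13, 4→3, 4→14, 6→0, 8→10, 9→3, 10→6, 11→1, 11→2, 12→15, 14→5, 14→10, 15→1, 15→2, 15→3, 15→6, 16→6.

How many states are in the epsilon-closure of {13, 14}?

Start with {13, 14}.
From 14 via epsilon: add 5, 10.
From 10 via epsilon: add 6.
From 6 via epsilon: add 0.
From 0 via epsilon: add 3.
epsilon-closure = {0, 3, 5, 6, 10, 13, 14}, which has 7 states.

7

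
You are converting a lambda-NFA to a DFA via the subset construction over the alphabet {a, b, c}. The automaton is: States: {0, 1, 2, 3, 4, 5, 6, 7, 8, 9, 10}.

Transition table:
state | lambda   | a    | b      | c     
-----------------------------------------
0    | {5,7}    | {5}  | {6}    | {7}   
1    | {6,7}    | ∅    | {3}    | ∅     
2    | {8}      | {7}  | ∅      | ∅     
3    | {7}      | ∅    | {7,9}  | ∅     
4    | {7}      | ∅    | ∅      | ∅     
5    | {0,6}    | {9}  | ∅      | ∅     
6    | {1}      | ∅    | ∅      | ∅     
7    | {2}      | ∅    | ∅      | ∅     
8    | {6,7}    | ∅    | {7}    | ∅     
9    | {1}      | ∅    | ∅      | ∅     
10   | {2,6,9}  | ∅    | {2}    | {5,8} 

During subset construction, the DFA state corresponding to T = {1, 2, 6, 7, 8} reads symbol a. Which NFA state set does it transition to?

{1, 2, 6, 7, 8}

2 on a → {7}.
No a-transition from 1, 6, 7, 8.
Union after reading a: {7}.
Now take the lambda-closure:
From 7 via lambda: add 2.
From 2 via lambda: add 8.
From 8 via lambda: add 6.
From 6 via lambda: add 1.
No new states can be added; the closed set is {1, 2, 6, 7, 8}.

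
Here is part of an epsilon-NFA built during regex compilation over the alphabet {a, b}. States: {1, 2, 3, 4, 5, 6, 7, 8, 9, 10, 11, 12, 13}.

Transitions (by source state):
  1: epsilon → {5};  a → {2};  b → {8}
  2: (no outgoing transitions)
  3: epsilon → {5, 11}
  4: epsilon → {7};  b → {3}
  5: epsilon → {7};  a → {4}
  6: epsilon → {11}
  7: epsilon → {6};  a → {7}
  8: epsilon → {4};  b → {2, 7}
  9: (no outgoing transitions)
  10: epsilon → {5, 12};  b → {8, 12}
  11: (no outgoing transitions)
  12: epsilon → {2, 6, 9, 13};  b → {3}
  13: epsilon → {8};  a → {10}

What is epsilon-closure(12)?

Start with {12}.
From 12 via epsilon: add 2, 6, 9, 13.
From 6 via epsilon: add 11.
From 13 via epsilon: add 8.
From 8 via epsilon: add 4.
From 4 via epsilon: add 7.
No new states can be added; the closed set is {2, 4, 6, 7, 8, 9, 11, 12, 13}.

{2, 4, 6, 7, 8, 9, 11, 12, 13}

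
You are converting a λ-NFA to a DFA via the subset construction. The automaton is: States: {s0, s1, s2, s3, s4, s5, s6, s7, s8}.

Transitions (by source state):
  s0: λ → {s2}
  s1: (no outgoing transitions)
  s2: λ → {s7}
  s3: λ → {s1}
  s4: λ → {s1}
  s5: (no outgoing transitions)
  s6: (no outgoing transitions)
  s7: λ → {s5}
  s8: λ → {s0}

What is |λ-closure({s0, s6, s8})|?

6

Start with {s0, s6, s8}.
From s0 via λ: add s2.
From s2 via λ: add s7.
From s7 via λ: add s5.
λ-closure = {s0, s2, s5, s6, s7, s8}, which has 6 states.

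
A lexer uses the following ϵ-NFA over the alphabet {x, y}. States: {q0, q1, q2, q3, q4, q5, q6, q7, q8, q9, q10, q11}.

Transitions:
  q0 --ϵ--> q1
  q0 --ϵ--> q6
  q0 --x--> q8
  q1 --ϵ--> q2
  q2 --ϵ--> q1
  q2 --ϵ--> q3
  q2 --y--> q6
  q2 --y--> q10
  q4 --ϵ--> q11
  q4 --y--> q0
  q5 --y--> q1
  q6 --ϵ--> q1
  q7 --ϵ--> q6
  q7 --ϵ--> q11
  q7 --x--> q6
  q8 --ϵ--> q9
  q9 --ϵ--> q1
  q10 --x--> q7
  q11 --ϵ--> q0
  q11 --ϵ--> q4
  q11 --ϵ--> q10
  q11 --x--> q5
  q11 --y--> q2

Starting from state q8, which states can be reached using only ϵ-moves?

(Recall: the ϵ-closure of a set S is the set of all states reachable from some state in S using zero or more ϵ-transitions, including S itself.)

Start with {q8}.
From q8 via ϵ: add q9.
From q9 via ϵ: add q1.
From q1 via ϵ: add q2.
From q2 via ϵ: add q3.
No new states can be added; the closed set is {q1, q2, q3, q8, q9}.

{q1, q2, q3, q8, q9}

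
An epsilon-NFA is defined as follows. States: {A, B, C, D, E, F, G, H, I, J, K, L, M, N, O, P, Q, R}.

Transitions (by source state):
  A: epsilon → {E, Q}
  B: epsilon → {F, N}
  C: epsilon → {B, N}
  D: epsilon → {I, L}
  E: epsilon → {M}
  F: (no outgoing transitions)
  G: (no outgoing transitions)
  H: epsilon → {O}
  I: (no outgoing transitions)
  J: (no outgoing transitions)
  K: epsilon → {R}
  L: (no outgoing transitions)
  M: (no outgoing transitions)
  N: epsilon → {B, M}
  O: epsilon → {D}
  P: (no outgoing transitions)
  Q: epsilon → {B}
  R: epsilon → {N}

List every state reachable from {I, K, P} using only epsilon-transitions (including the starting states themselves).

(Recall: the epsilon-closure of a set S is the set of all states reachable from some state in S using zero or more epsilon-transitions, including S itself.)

{B, F, I, K, M, N, P, R}

Start with {I, K, P}.
From K via epsilon: add R.
From R via epsilon: add N.
From N via epsilon: add B, M.
From B via epsilon: add F.
No new states can be added; the closed set is {B, F, I, K, M, N, P, R}.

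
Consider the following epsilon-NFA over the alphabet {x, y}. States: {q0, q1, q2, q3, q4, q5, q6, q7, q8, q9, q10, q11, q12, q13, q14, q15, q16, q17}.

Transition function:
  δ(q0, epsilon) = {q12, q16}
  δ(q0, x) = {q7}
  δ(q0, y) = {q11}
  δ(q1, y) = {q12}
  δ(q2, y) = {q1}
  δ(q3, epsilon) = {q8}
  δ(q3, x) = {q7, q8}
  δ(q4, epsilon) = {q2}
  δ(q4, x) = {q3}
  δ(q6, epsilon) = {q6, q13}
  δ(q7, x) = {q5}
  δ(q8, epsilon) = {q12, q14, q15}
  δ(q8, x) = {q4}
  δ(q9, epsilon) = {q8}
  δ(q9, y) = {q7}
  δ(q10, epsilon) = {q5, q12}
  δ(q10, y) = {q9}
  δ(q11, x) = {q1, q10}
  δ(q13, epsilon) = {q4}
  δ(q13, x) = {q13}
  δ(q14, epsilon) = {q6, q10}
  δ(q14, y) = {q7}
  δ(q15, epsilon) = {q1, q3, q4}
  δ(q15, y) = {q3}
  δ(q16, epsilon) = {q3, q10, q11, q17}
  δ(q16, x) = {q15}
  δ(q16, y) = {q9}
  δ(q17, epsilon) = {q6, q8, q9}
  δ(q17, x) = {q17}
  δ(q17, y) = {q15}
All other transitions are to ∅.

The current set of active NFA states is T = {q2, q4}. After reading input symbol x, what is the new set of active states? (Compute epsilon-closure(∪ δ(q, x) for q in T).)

{q1, q2, q3, q4, q5, q6, q8, q10, q12, q13, q14, q15}

q4 on x → {q3}.
No x-transition from q2.
Union after reading x: {q3}.
Now take the epsilon-closure:
From q3 via epsilon: add q8.
From q8 via epsilon: add q12, q14, q15.
From q14 via epsilon: add q6, q10.
From q15 via epsilon: add q1, q4.
From q4 via epsilon: add q2.
From q6 via epsilon: add q13.
From q10 via epsilon: add q5.
No new states can be added; the closed set is {q1, q2, q3, q4, q5, q6, q8, q10, q12, q13, q14, q15}.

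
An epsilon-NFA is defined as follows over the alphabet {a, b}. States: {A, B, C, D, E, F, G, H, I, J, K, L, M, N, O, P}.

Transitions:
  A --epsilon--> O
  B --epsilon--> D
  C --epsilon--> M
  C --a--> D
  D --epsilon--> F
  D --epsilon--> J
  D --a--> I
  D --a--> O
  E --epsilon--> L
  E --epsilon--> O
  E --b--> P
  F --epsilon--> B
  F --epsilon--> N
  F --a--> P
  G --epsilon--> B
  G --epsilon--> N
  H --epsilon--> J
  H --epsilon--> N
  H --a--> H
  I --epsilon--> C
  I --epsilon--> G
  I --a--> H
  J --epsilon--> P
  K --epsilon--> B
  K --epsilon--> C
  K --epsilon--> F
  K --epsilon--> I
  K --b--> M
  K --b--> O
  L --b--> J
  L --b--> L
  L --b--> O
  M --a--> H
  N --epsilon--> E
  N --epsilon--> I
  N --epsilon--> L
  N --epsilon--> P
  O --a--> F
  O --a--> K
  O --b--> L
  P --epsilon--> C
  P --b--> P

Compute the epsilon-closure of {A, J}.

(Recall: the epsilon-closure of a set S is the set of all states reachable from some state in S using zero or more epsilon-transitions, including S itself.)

{A, C, J, M, O, P}

Start with {A, J}.
From A via epsilon: add O.
From J via epsilon: add P.
From P via epsilon: add C.
From C via epsilon: add M.
No new states can be added; the closed set is {A, C, J, M, O, P}.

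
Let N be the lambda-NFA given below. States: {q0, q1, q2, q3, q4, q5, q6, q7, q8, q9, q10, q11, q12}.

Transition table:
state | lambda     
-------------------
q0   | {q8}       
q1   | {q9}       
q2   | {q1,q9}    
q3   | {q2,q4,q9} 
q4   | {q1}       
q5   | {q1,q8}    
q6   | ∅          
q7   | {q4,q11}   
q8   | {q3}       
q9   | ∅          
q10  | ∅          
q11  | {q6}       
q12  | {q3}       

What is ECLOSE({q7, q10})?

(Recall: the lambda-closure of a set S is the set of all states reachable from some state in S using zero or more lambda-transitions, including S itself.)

{q1, q4, q6, q7, q9, q10, q11}

Start with {q7, q10}.
From q7 via lambda: add q4, q11.
From q4 via lambda: add q1.
From q11 via lambda: add q6.
From q1 via lambda: add q9.
No new states can be added; the closed set is {q1, q4, q6, q7, q9, q10, q11}.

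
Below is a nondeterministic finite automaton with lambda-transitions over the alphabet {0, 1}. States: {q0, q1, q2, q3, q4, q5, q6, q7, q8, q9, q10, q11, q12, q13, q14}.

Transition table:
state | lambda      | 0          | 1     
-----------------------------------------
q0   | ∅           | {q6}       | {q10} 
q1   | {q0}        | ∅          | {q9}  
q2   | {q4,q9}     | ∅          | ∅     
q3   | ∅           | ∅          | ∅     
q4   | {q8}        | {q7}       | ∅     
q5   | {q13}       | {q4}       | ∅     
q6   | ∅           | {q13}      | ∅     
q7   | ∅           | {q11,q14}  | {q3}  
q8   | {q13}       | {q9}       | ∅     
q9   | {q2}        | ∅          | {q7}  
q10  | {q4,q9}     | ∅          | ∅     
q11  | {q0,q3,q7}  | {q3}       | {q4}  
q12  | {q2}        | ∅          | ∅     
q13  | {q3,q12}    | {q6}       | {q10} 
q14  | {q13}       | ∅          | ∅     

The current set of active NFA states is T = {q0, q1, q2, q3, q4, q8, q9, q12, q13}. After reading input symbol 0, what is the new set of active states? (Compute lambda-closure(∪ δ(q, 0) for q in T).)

q0 on 0 → {q6}.
q4 on 0 → {q7}.
q8 on 0 → {q9}.
q13 on 0 → {q6}.
No 0-transition from q1, q2, q3, q9, q12.
Union after reading 0: {q6, q7, q9}.
Now take the lambda-closure:
From q9 via lambda: add q2.
From q2 via lambda: add q4.
From q4 via lambda: add q8.
From q8 via lambda: add q13.
From q13 via lambda: add q3, q12.
No new states can be added; the closed set is {q2, q3, q4, q6, q7, q8, q9, q12, q13}.

{q2, q3, q4, q6, q7, q8, q9, q12, q13}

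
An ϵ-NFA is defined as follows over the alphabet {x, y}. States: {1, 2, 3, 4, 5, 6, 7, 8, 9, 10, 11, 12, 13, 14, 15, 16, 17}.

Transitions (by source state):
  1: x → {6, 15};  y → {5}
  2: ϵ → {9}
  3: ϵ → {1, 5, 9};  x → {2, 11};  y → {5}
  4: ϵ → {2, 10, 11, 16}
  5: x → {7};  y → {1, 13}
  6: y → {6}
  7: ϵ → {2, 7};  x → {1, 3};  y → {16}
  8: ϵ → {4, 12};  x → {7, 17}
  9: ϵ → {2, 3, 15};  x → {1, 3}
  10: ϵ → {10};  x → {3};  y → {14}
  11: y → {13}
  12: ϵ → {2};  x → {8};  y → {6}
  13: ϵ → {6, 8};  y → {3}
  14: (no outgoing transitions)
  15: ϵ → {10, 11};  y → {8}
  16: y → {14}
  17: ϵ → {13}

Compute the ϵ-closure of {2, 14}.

{1, 2, 3, 5, 9, 10, 11, 14, 15}

Start with {2, 14}.
From 2 via ϵ: add 9.
From 9 via ϵ: add 3, 15.
From 3 via ϵ: add 1, 5.
From 15 via ϵ: add 10, 11.
No new states can be added; the closed set is {1, 2, 3, 5, 9, 10, 11, 14, 15}.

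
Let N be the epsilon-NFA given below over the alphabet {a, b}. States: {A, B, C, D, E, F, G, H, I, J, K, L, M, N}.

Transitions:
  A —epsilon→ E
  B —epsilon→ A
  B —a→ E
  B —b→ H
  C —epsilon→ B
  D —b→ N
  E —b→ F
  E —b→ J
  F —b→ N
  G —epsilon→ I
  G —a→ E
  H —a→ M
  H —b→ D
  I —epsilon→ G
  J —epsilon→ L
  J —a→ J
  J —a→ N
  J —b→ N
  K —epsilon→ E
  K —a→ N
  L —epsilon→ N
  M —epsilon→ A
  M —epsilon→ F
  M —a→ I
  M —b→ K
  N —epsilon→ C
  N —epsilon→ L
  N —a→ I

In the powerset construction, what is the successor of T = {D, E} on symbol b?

{A, B, C, E, F, J, L, N}

D on b → {N}.
E on b → {F, J}.
Union after reading b: {F, J, N}.
Now take the epsilon-closure:
From J via epsilon: add L.
From N via epsilon: add C.
From C via epsilon: add B.
From B via epsilon: add A.
From A via epsilon: add E.
No new states can be added; the closed set is {A, B, C, E, F, J, L, N}.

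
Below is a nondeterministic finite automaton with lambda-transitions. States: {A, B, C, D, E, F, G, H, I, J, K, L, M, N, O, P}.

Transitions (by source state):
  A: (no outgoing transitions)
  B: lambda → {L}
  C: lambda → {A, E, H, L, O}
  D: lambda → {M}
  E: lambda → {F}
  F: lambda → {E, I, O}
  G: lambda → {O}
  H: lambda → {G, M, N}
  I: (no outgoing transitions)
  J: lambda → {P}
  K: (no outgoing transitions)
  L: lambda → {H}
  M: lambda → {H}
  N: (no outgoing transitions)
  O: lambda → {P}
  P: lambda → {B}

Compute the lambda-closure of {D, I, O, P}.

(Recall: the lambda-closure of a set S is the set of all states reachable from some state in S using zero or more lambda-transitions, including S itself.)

{B, D, G, H, I, L, M, N, O, P}

Start with {D, I, O, P}.
From D via lambda: add M.
From P via lambda: add B.
From B via lambda: add L.
From M via lambda: add H.
From H via lambda: add G, N.
No new states can be added; the closed set is {B, D, G, H, I, L, M, N, O, P}.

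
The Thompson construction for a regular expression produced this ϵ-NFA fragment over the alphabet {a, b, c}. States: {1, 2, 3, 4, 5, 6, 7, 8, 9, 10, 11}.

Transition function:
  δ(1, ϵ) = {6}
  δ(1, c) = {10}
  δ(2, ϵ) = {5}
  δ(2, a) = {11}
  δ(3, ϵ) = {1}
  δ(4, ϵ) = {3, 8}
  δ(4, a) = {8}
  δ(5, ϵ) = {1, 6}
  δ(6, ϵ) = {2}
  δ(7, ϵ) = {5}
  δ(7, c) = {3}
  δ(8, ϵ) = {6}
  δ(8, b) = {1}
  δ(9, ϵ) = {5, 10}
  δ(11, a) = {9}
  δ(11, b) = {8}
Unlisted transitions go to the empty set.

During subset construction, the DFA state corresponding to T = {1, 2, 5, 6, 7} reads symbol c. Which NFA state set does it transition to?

{1, 2, 3, 5, 6, 10}

1 on c → {10}.
7 on c → {3}.
No c-transition from 2, 5, 6.
Union after reading c: {3, 10}.
Now take the ϵ-closure:
From 3 via ϵ: add 1.
From 1 via ϵ: add 6.
From 6 via ϵ: add 2.
From 2 via ϵ: add 5.
No new states can be added; the closed set is {1, 2, 3, 5, 6, 10}.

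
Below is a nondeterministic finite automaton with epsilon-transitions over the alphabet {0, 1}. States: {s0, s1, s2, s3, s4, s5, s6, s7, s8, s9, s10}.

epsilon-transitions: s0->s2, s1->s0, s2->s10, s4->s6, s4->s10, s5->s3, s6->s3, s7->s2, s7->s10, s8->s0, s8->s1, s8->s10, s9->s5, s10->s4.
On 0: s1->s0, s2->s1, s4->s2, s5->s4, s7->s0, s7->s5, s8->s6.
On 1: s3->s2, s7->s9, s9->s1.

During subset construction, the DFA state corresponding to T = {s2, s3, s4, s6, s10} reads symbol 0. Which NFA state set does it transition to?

{s0, s1, s2, s3, s4, s6, s10}

s2 on 0 → {s1}.
s4 on 0 → {s2}.
No 0-transition from s3, s6, s10.
Union after reading 0: {s1, s2}.
Now take the epsilon-closure:
From s1 via epsilon: add s0.
From s2 via epsilon: add s10.
From s10 via epsilon: add s4.
From s4 via epsilon: add s6.
From s6 via epsilon: add s3.
No new states can be added; the closed set is {s0, s1, s2, s3, s4, s6, s10}.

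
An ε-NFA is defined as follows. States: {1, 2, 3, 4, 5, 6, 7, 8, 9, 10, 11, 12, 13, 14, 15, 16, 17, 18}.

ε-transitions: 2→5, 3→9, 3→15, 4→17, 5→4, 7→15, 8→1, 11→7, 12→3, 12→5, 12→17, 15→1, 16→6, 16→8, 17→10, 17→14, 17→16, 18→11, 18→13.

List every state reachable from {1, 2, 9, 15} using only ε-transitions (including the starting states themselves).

Start with {1, 2, 9, 15}.
From 2 via ε: add 5.
From 5 via ε: add 4.
From 4 via ε: add 17.
From 17 via ε: add 10, 14, 16.
From 16 via ε: add 6, 8.
No new states can be added; the closed set is {1, 2, 4, 5, 6, 8, 9, 10, 14, 15, 16, 17}.

{1, 2, 4, 5, 6, 8, 9, 10, 14, 15, 16, 17}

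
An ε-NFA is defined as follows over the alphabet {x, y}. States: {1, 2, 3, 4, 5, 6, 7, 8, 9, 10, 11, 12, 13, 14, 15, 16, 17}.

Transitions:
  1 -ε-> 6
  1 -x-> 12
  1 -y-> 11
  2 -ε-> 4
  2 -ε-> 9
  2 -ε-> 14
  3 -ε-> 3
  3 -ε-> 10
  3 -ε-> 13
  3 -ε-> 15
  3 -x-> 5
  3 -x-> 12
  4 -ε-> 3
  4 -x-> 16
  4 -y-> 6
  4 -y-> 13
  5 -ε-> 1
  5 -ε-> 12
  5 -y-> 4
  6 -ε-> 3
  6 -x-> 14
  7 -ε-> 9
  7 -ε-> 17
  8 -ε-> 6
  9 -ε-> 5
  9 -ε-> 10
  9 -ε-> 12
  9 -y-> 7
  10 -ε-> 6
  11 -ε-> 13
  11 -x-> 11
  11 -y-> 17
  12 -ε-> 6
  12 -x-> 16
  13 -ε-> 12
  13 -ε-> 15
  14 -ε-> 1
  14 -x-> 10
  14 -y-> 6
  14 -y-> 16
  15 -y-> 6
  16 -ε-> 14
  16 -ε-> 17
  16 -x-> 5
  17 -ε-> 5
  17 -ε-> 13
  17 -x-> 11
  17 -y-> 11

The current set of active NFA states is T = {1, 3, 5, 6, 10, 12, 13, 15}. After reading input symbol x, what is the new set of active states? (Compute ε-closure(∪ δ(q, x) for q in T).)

{1, 3, 5, 6, 10, 12, 13, 14, 15, 16, 17}

1 on x → {12}.
3 on x → {5, 12}.
6 on x → {14}.
12 on x → {16}.
No x-transition from 5, 10, 13, 15.
Union after reading x: {5, 12, 14, 16}.
Now take the ε-closure:
From 5 via ε: add 1.
From 12 via ε: add 6.
From 16 via ε: add 17.
From 6 via ε: add 3.
From 17 via ε: add 13.
From 3 via ε: add 10, 15.
No new states can be added; the closed set is {1, 3, 5, 6, 10, 12, 13, 14, 15, 16, 17}.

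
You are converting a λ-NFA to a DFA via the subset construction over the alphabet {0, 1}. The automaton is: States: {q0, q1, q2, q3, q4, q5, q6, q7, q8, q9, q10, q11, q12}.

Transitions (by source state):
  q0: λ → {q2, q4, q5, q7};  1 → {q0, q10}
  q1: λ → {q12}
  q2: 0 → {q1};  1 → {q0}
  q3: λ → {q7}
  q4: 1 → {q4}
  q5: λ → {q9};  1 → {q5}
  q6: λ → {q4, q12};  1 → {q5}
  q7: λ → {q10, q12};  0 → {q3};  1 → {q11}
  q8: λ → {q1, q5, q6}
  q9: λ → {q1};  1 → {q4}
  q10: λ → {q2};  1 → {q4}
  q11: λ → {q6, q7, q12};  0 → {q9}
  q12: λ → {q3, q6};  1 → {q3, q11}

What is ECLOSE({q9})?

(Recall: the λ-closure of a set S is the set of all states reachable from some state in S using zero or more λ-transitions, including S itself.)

Start with {q9}.
From q9 via λ: add q1.
From q1 via λ: add q12.
From q12 via λ: add q3, q6.
From q3 via λ: add q7.
From q6 via λ: add q4.
From q7 via λ: add q10.
From q10 via λ: add q2.
No new states can be added; the closed set is {q1, q2, q3, q4, q6, q7, q9, q10, q12}.

{q1, q2, q3, q4, q6, q7, q9, q10, q12}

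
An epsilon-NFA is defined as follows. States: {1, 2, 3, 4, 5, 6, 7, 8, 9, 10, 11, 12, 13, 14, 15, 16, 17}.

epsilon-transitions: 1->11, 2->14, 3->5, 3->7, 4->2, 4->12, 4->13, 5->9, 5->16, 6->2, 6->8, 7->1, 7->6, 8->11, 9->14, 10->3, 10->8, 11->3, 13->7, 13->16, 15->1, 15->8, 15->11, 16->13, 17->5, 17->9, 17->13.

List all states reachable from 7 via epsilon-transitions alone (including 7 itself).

{1, 2, 3, 5, 6, 7, 8, 9, 11, 13, 14, 16}

Start with {7}.
From 7 via epsilon: add 1, 6.
From 1 via epsilon: add 11.
From 6 via epsilon: add 2, 8.
From 2 via epsilon: add 14.
From 11 via epsilon: add 3.
From 3 via epsilon: add 5.
From 5 via epsilon: add 9, 16.
From 16 via epsilon: add 13.
No new states can be added; the closed set is {1, 2, 3, 5, 6, 7, 8, 9, 11, 13, 14, 16}.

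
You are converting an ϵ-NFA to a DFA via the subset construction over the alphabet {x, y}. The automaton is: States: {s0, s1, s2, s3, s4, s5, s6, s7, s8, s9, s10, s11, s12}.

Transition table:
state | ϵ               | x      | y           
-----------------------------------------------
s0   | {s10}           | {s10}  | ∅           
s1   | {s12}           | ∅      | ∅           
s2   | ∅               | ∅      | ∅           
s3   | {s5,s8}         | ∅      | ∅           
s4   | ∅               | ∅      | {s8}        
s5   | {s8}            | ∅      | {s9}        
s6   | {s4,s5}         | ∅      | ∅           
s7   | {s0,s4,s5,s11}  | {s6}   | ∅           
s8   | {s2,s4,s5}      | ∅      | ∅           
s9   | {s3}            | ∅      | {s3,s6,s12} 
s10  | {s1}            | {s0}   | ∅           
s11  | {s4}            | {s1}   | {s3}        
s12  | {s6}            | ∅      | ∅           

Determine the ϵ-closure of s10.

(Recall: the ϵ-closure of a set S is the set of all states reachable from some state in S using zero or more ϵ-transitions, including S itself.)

Start with {s10}.
From s10 via ϵ: add s1.
From s1 via ϵ: add s12.
From s12 via ϵ: add s6.
From s6 via ϵ: add s4, s5.
From s5 via ϵ: add s8.
From s8 via ϵ: add s2.
No new states can be added; the closed set is {s1, s2, s4, s5, s6, s8, s10, s12}.

{s1, s2, s4, s5, s6, s8, s10, s12}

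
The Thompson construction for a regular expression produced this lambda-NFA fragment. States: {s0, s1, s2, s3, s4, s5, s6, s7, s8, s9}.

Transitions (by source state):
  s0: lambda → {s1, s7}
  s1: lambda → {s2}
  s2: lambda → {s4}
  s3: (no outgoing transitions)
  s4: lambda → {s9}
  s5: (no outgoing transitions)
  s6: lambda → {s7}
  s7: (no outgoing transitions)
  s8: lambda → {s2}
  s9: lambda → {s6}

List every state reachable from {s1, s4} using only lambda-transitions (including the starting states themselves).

{s1, s2, s4, s6, s7, s9}

Start with {s1, s4}.
From s1 via lambda: add s2.
From s4 via lambda: add s9.
From s9 via lambda: add s6.
From s6 via lambda: add s7.
No new states can be added; the closed set is {s1, s2, s4, s6, s7, s9}.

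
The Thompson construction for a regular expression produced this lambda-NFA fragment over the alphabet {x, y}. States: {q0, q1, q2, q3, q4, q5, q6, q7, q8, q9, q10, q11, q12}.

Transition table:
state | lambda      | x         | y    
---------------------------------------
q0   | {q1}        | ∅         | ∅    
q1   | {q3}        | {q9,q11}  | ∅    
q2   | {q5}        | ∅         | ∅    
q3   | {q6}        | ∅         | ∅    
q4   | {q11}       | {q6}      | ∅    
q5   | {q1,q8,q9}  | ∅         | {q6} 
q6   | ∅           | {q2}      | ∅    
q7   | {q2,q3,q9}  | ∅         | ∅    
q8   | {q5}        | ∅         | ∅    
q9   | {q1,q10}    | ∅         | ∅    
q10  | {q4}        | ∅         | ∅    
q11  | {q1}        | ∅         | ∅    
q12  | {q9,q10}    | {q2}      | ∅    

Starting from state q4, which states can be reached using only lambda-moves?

Start with {q4}.
From q4 via lambda: add q11.
From q11 via lambda: add q1.
From q1 via lambda: add q3.
From q3 via lambda: add q6.
No new states can be added; the closed set is {q1, q3, q4, q6, q11}.

{q1, q3, q4, q6, q11}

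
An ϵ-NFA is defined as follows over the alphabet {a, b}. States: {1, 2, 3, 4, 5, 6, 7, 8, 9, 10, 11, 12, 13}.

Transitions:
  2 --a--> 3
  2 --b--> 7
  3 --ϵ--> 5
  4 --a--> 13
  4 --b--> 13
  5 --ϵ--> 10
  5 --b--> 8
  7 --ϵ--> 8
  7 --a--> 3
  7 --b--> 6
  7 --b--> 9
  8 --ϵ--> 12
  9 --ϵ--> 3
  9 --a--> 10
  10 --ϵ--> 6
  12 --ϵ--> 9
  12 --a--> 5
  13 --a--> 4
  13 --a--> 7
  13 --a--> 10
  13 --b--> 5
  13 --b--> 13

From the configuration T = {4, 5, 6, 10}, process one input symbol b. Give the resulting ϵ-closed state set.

4 on b → {13}.
5 on b → {8}.
No b-transition from 6, 10.
Union after reading b: {8, 13}.
Now take the ϵ-closure:
From 8 via ϵ: add 12.
From 12 via ϵ: add 9.
From 9 via ϵ: add 3.
From 3 via ϵ: add 5.
From 5 via ϵ: add 10.
From 10 via ϵ: add 6.
No new states can be added; the closed set is {3, 5, 6, 8, 9, 10, 12, 13}.

{3, 5, 6, 8, 9, 10, 12, 13}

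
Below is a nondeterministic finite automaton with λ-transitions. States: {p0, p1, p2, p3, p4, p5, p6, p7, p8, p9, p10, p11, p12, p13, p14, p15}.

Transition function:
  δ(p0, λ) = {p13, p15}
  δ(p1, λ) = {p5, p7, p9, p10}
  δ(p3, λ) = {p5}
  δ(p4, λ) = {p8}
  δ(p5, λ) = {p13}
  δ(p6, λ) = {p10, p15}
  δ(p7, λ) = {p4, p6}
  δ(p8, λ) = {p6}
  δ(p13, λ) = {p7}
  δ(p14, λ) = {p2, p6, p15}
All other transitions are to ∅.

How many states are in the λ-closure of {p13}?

Start with {p13}.
From p13 via λ: add p7.
From p7 via λ: add p4, p6.
From p4 via λ: add p8.
From p6 via λ: add p10, p15.
λ-closure = {p4, p6, p7, p8, p10, p13, p15}, which has 7 states.

7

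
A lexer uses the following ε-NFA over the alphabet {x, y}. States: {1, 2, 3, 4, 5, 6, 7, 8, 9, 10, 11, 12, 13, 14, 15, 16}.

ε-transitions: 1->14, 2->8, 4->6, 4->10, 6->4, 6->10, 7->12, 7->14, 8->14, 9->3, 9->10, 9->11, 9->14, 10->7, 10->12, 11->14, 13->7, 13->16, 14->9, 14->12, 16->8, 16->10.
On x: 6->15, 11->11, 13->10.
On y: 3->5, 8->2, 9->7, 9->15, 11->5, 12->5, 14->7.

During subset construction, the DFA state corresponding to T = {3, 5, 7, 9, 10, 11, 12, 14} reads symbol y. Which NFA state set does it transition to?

3 on y → {5}.
9 on y → {7, 15}.
11 on y → {5}.
12 on y → {5}.
14 on y → {7}.
No y-transition from 5, 7, 10.
Union after reading y: {5, 7, 15}.
Now take the ε-closure:
From 7 via ε: add 12, 14.
From 14 via ε: add 9.
From 9 via ε: add 3, 10, 11.
No new states can be added; the closed set is {3, 5, 7, 9, 10, 11, 12, 14, 15}.

{3, 5, 7, 9, 10, 11, 12, 14, 15}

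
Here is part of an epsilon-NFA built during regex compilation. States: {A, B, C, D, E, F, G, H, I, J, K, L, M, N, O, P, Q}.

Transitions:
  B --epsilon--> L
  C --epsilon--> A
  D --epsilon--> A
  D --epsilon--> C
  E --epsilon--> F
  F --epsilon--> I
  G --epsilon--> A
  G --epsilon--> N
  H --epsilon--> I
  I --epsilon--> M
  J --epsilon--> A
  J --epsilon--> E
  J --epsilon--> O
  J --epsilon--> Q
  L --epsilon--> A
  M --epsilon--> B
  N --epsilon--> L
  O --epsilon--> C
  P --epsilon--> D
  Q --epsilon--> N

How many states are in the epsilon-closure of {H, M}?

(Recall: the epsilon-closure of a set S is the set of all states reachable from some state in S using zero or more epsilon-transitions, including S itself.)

Start with {H, M}.
From H via epsilon: add I.
From M via epsilon: add B.
From B via epsilon: add L.
From L via epsilon: add A.
epsilon-closure = {A, B, H, I, L, M}, which has 6 states.

6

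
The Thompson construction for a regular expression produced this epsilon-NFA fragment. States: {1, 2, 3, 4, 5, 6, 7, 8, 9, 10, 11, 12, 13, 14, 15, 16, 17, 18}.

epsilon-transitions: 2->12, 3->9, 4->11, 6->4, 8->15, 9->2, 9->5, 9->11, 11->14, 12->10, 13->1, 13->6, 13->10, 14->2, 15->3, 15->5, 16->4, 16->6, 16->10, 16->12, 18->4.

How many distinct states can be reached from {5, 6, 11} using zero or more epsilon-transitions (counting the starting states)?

Start with {5, 6, 11}.
From 6 via epsilon: add 4.
From 11 via epsilon: add 14.
From 14 via epsilon: add 2.
From 2 via epsilon: add 12.
From 12 via epsilon: add 10.
epsilon-closure = {2, 4, 5, 6, 10, 11, 12, 14}, which has 8 states.

8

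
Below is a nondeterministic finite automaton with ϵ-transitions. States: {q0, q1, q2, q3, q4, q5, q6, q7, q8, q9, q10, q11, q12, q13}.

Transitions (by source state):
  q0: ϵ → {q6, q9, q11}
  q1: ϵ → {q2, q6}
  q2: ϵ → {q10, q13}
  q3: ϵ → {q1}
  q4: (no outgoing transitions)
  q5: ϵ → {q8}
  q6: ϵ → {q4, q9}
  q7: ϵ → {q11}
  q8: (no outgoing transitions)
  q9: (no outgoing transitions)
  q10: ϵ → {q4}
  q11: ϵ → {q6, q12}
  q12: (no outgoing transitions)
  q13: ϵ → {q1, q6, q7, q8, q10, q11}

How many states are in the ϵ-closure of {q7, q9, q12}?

Start with {q7, q9, q12}.
From q7 via ϵ: add q11.
From q11 via ϵ: add q6.
From q6 via ϵ: add q4.
ϵ-closure = {q4, q6, q7, q9, q11, q12}, which has 6 states.

6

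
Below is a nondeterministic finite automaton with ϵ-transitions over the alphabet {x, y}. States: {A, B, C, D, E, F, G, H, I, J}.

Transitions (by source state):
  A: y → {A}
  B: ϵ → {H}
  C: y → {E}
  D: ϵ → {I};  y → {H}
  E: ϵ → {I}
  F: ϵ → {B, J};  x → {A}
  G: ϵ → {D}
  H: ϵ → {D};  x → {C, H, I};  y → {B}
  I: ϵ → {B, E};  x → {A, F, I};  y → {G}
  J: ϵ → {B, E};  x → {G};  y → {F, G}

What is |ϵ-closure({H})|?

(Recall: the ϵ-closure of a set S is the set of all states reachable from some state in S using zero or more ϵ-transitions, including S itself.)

Start with {H}.
From H via ϵ: add D.
From D via ϵ: add I.
From I via ϵ: add B, E.
ϵ-closure = {B, D, E, H, I}, which has 5 states.

5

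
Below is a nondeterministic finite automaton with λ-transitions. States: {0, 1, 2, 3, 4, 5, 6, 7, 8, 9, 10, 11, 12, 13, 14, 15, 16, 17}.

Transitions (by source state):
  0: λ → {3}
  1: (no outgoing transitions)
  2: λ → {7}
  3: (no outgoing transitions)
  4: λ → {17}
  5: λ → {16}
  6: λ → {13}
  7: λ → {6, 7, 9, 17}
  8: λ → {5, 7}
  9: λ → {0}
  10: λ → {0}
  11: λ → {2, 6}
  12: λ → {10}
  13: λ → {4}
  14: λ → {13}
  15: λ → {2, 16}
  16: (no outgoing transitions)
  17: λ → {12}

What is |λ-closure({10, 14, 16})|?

Start with {10, 14, 16}.
From 10 via λ: add 0.
From 14 via λ: add 13.
From 0 via λ: add 3.
From 13 via λ: add 4.
From 4 via λ: add 17.
From 17 via λ: add 12.
λ-closure = {0, 3, 4, 10, 12, 13, 14, 16, 17}, which has 9 states.

9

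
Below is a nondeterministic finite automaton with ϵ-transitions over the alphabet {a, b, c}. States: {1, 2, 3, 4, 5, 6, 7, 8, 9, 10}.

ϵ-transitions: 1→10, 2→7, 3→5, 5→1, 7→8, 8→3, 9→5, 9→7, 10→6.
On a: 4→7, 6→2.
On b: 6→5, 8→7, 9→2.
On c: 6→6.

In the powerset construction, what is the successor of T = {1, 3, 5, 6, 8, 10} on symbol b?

{1, 3, 5, 6, 7, 8, 10}

6 on b → {5}.
8 on b → {7}.
No b-transition from 1, 3, 5, 10.
Union after reading b: {5, 7}.
Now take the ϵ-closure:
From 5 via ϵ: add 1.
From 7 via ϵ: add 8.
From 1 via ϵ: add 10.
From 8 via ϵ: add 3.
From 10 via ϵ: add 6.
No new states can be added; the closed set is {1, 3, 5, 6, 7, 8, 10}.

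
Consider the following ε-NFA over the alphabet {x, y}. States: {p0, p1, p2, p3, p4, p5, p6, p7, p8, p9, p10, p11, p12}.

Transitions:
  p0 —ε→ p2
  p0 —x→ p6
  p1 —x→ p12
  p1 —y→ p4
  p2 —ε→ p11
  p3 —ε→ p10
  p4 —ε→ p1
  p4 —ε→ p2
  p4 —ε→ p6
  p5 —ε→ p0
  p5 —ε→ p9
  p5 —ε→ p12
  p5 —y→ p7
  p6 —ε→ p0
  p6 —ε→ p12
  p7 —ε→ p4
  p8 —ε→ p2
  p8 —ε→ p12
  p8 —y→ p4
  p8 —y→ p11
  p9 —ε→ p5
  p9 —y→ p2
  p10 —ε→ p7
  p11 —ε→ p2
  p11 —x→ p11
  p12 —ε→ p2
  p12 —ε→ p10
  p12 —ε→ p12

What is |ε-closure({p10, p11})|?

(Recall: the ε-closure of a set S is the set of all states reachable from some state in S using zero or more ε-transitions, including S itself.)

Start with {p10, p11}.
From p10 via ε: add p7.
From p11 via ε: add p2.
From p7 via ε: add p4.
From p4 via ε: add p1, p6.
From p6 via ε: add p0, p12.
ε-closure = {p0, p1, p2, p4, p6, p7, p10, p11, p12}, which has 9 states.

9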